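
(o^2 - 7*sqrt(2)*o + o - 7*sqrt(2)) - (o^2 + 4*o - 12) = -7*sqrt(2)*o - 3*o - 7*sqrt(2) + 12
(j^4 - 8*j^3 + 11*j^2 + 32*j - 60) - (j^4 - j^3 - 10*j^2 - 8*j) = -7*j^3 + 21*j^2 + 40*j - 60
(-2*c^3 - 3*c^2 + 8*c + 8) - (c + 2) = -2*c^3 - 3*c^2 + 7*c + 6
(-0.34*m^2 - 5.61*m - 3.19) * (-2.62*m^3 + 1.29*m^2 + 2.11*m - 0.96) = 0.8908*m^5 + 14.2596*m^4 + 0.403500000000001*m^3 - 15.6258*m^2 - 1.3453*m + 3.0624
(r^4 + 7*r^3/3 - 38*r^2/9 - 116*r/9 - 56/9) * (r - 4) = r^5 - 5*r^4/3 - 122*r^3/9 + 4*r^2 + 136*r/3 + 224/9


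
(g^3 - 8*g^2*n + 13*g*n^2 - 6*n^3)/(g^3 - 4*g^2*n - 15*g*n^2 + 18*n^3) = (g - n)/(g + 3*n)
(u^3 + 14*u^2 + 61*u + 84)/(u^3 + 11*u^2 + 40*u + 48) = (u + 7)/(u + 4)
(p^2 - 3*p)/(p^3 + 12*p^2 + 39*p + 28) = p*(p - 3)/(p^3 + 12*p^2 + 39*p + 28)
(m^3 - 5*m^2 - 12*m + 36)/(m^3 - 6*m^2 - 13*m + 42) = (m - 6)/(m - 7)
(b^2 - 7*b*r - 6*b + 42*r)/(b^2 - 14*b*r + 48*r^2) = (b^2 - 7*b*r - 6*b + 42*r)/(b^2 - 14*b*r + 48*r^2)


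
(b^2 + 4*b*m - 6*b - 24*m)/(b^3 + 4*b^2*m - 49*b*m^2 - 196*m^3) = (b - 6)/(b^2 - 49*m^2)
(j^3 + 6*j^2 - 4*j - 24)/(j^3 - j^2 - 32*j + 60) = (j + 2)/(j - 5)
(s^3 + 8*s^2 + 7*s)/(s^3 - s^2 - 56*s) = (s + 1)/(s - 8)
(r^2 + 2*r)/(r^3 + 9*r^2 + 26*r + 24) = r/(r^2 + 7*r + 12)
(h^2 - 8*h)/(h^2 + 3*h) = (h - 8)/(h + 3)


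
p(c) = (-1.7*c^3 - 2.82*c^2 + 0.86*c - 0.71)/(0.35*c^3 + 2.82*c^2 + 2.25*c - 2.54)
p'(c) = (-5.1*c^2 - 5.64*c + 0.86)/(0.35*c^3 + 2.82*c^2 + 2.25*c - 2.54) + (-1.05*c^2 - 5.64*c - 2.25)*(-1.7*c^3 - 2.82*c^2 + 0.86*c - 0.71)/(0.35*c^3 + 2.82*c^2 + 2.25*c - 2.54)^2 = (-3.807*c^4 - 8.252*c^3 + 4.9293*c^2 + 18.33*c - 0.5869)/(0.1225*c^6 + 1.974*c^5 + 9.5274*c^4 + 10.912*c^3 - 9.2631*c^2 - 11.43*c + 6.4516)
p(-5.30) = 13.34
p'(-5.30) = -10.85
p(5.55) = -2.38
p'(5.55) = -0.19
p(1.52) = -1.38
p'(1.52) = -0.14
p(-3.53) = 3.88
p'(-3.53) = -2.70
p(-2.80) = 2.16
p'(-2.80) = -2.12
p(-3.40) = 3.53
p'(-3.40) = -2.54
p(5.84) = -2.44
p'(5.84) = -0.19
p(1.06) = -1.46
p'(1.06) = 0.83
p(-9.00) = -20.24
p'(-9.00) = -7.64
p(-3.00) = 2.59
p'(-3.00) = -2.19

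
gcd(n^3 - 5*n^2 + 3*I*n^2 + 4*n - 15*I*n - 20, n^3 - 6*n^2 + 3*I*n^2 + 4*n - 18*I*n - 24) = n^2 + 3*I*n + 4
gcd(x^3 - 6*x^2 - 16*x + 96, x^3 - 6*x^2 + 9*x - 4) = x - 4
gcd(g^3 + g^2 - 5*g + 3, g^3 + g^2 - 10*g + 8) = g - 1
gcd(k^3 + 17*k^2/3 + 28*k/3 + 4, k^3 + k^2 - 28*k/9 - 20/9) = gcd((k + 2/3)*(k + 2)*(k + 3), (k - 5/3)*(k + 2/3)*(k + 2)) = k^2 + 8*k/3 + 4/3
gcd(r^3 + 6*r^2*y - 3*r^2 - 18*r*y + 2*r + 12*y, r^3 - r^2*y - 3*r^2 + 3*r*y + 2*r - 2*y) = r^2 - 3*r + 2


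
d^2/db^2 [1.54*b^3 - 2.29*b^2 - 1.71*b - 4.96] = 9.24*b - 4.58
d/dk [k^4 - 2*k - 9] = 4*k^3 - 2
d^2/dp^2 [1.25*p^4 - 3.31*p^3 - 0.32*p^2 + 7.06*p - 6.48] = 15.0*p^2 - 19.86*p - 0.64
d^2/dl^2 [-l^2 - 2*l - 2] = -2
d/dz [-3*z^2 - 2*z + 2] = -6*z - 2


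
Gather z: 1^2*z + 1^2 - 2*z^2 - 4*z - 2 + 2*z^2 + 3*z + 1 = 0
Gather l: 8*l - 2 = 8*l - 2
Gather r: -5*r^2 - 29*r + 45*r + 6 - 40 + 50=-5*r^2 + 16*r + 16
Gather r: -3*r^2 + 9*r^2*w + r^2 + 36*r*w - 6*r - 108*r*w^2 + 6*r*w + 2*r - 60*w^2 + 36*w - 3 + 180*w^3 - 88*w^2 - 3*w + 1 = r^2*(9*w - 2) + r*(-108*w^2 + 42*w - 4) + 180*w^3 - 148*w^2 + 33*w - 2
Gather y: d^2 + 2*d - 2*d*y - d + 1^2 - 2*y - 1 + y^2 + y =d^2 + d + y^2 + y*(-2*d - 1)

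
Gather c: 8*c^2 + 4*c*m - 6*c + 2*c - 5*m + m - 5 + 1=8*c^2 + c*(4*m - 4) - 4*m - 4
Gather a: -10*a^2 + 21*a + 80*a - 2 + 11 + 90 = -10*a^2 + 101*a + 99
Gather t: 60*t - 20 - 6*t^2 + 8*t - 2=-6*t^2 + 68*t - 22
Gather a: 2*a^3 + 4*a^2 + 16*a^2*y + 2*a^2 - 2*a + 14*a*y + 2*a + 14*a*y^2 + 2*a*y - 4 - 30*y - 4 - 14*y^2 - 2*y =2*a^3 + a^2*(16*y + 6) + a*(14*y^2 + 16*y) - 14*y^2 - 32*y - 8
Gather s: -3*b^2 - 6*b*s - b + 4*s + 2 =-3*b^2 - b + s*(4 - 6*b) + 2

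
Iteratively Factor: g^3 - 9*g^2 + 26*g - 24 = (g - 3)*(g^2 - 6*g + 8) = (g - 3)*(g - 2)*(g - 4)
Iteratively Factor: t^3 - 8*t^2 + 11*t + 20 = (t + 1)*(t^2 - 9*t + 20) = (t - 4)*(t + 1)*(t - 5)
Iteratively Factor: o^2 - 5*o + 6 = (o - 2)*(o - 3)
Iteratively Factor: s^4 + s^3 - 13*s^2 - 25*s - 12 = (s + 1)*(s^3 - 13*s - 12) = (s - 4)*(s + 1)*(s^2 + 4*s + 3) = (s - 4)*(s + 1)*(s + 3)*(s + 1)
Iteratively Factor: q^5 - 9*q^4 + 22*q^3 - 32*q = (q - 4)*(q^4 - 5*q^3 + 2*q^2 + 8*q) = (q - 4)^2*(q^3 - q^2 - 2*q) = (q - 4)^2*(q + 1)*(q^2 - 2*q) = (q - 4)^2*(q - 2)*(q + 1)*(q)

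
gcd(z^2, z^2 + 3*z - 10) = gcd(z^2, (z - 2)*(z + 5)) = 1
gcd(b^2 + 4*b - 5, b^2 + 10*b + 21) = 1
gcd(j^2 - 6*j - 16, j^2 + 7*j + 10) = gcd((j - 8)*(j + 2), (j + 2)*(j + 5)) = j + 2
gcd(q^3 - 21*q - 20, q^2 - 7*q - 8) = q + 1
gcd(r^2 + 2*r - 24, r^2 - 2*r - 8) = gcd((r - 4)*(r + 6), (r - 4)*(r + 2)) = r - 4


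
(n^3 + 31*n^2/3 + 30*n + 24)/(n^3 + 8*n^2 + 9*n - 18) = (n + 4/3)/(n - 1)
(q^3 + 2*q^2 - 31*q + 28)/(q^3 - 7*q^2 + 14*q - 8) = (q + 7)/(q - 2)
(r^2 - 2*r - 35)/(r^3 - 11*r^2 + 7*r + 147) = (r + 5)/(r^2 - 4*r - 21)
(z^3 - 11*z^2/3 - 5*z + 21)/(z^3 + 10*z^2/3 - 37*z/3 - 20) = (3*z^2 - 2*z - 21)/(3*z^2 + 19*z + 20)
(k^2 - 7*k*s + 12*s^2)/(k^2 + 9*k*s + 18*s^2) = (k^2 - 7*k*s + 12*s^2)/(k^2 + 9*k*s + 18*s^2)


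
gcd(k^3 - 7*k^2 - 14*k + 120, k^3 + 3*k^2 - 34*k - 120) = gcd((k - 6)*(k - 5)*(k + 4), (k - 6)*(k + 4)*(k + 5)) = k^2 - 2*k - 24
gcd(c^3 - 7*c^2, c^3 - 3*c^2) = c^2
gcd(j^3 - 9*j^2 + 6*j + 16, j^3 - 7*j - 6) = j + 1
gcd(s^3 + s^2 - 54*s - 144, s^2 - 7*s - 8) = s - 8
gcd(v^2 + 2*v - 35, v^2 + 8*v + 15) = 1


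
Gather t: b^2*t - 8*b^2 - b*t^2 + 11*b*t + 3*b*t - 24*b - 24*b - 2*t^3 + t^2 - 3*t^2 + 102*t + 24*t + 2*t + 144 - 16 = -8*b^2 - 48*b - 2*t^3 + t^2*(-b - 2) + t*(b^2 + 14*b + 128) + 128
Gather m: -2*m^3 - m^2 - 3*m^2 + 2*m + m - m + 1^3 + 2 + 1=-2*m^3 - 4*m^2 + 2*m + 4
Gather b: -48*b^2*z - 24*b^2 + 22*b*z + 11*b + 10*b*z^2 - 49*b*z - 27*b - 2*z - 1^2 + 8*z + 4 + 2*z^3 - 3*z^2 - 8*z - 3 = b^2*(-48*z - 24) + b*(10*z^2 - 27*z - 16) + 2*z^3 - 3*z^2 - 2*z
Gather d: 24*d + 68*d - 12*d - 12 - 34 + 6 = 80*d - 40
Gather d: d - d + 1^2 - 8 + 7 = 0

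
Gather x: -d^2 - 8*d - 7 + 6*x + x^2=-d^2 - 8*d + x^2 + 6*x - 7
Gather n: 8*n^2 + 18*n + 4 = 8*n^2 + 18*n + 4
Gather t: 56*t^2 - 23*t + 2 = 56*t^2 - 23*t + 2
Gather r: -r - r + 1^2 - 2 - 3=-2*r - 4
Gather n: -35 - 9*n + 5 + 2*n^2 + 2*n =2*n^2 - 7*n - 30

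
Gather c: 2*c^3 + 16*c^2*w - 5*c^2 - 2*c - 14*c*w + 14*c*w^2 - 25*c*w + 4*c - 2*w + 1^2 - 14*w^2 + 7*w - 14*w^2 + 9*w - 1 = 2*c^3 + c^2*(16*w - 5) + c*(14*w^2 - 39*w + 2) - 28*w^2 + 14*w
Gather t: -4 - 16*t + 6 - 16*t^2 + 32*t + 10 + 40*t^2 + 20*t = 24*t^2 + 36*t + 12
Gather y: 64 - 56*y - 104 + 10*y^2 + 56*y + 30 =10*y^2 - 10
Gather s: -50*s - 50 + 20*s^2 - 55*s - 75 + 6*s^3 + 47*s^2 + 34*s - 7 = 6*s^3 + 67*s^2 - 71*s - 132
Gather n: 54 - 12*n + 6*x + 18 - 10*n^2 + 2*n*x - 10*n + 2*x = -10*n^2 + n*(2*x - 22) + 8*x + 72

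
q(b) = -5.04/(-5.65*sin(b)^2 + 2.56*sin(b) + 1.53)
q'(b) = -5.04*(11.3*sin(b)*cos(b) - 2.56*cos(b))/(-5.65*sin(b)^2 + 2.56*sin(b) + 1.53)^2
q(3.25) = -4.25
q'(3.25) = -13.45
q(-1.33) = 0.80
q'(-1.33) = 0.41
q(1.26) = 4.37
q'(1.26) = -9.49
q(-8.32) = 0.96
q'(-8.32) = -1.03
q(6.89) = -4.37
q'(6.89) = -12.11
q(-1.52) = 0.76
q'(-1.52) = 0.08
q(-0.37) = 37.45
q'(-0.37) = 1724.77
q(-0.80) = 1.57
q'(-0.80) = 3.63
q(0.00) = -3.29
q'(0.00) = 5.51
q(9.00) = -3.10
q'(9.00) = 3.64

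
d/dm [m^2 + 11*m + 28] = 2*m + 11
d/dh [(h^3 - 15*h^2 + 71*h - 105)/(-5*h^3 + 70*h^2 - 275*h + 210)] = (-h^2 + 18*h - 57)/(5*(h^4 - 14*h^3 + 61*h^2 - 84*h + 36))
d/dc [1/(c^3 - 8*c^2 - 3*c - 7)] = (-3*c^2 + 16*c + 3)/(-c^3 + 8*c^2 + 3*c + 7)^2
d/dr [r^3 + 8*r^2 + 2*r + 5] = 3*r^2 + 16*r + 2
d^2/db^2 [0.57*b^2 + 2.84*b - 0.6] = 1.14000000000000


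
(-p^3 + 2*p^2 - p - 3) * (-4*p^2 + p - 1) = 4*p^5 - 9*p^4 + 7*p^3 + 9*p^2 - 2*p + 3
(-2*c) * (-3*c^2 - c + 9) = 6*c^3 + 2*c^2 - 18*c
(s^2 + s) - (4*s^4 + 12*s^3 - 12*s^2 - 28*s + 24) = -4*s^4 - 12*s^3 + 13*s^2 + 29*s - 24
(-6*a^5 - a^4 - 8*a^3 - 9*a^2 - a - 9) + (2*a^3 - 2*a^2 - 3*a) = -6*a^5 - a^4 - 6*a^3 - 11*a^2 - 4*a - 9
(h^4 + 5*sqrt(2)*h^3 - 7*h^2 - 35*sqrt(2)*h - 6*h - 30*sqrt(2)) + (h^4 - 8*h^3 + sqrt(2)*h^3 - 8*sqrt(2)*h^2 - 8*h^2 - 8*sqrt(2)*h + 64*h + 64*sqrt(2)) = 2*h^4 - 8*h^3 + 6*sqrt(2)*h^3 - 15*h^2 - 8*sqrt(2)*h^2 - 43*sqrt(2)*h + 58*h + 34*sqrt(2)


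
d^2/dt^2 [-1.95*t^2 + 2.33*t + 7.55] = -3.90000000000000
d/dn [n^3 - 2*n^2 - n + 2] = 3*n^2 - 4*n - 1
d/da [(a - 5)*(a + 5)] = 2*a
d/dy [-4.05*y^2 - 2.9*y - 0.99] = -8.1*y - 2.9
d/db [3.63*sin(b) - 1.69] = 3.63*cos(b)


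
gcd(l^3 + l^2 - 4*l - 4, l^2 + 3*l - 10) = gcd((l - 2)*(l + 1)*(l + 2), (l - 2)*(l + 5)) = l - 2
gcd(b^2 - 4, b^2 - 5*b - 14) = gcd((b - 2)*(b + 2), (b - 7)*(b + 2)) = b + 2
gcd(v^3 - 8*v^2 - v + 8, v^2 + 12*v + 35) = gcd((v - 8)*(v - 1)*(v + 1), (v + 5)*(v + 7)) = 1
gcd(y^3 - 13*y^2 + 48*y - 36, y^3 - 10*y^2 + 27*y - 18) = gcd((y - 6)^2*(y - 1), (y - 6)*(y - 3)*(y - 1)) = y^2 - 7*y + 6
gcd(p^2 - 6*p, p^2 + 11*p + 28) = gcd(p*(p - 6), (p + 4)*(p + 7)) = 1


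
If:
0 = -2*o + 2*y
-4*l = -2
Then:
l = 1/2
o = y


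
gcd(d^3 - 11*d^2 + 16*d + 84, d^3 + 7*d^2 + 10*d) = d + 2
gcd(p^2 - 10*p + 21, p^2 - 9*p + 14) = p - 7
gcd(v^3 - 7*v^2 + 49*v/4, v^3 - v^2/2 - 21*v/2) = v^2 - 7*v/2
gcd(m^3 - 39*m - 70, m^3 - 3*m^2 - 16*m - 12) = m + 2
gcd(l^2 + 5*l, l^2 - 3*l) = l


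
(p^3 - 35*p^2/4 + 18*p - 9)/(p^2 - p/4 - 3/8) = 2*(p^2 - 8*p + 12)/(2*p + 1)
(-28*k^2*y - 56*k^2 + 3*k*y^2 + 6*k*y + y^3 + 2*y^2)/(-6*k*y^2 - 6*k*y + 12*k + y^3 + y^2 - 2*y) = (-28*k^2 + 3*k*y + y^2)/(-6*k*y + 6*k + y^2 - y)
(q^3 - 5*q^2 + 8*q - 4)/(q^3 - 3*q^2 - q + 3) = (q^2 - 4*q + 4)/(q^2 - 2*q - 3)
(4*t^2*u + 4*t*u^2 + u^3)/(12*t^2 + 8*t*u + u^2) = u*(2*t + u)/(6*t + u)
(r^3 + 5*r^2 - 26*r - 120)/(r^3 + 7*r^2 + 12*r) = (r^2 + r - 30)/(r*(r + 3))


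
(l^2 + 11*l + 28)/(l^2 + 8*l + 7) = (l + 4)/(l + 1)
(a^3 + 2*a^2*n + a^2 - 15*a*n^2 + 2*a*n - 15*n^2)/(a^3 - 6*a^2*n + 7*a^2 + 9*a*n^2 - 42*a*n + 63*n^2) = (a^2 + 5*a*n + a + 5*n)/(a^2 - 3*a*n + 7*a - 21*n)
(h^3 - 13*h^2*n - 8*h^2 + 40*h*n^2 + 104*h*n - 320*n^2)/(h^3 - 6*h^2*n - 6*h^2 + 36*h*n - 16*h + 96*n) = (h^2 - 13*h*n + 40*n^2)/(h^2 - 6*h*n + 2*h - 12*n)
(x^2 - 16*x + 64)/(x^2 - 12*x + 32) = (x - 8)/(x - 4)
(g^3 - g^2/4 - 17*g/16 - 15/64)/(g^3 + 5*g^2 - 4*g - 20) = (64*g^3 - 16*g^2 - 68*g - 15)/(64*(g^3 + 5*g^2 - 4*g - 20))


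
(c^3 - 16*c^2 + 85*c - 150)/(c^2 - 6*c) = c - 10 + 25/c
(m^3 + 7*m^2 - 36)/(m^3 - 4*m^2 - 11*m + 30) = (m + 6)/(m - 5)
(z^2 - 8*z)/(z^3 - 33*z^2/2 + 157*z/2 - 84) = 2*z/(2*z^2 - 17*z + 21)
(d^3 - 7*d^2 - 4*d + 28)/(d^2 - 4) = d - 7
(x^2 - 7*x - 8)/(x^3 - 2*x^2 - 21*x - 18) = (x - 8)/(x^2 - 3*x - 18)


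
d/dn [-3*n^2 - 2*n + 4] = -6*n - 2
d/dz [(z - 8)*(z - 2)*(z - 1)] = 3*z^2 - 22*z + 26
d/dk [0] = 0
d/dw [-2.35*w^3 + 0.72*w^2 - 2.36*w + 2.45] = -7.05*w^2 + 1.44*w - 2.36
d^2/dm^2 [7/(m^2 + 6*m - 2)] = 14*(-m^2 - 6*m + 4*(m + 3)^2 + 2)/(m^2 + 6*m - 2)^3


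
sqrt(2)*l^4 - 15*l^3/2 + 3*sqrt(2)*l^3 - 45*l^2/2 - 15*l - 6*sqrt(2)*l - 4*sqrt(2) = (l + 1)*(l + 2)*(l - 4*sqrt(2))*(sqrt(2)*l + 1/2)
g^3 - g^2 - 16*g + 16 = (g - 4)*(g - 1)*(g + 4)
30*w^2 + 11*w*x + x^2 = (5*w + x)*(6*w + x)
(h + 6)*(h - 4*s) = h^2 - 4*h*s + 6*h - 24*s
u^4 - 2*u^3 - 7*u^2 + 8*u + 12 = (u - 3)*(u - 2)*(u + 1)*(u + 2)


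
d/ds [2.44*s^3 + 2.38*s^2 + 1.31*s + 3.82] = 7.32*s^2 + 4.76*s + 1.31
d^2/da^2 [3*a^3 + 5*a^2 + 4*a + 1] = 18*a + 10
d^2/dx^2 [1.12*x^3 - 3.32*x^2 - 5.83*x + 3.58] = 6.72*x - 6.64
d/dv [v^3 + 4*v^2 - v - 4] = 3*v^2 + 8*v - 1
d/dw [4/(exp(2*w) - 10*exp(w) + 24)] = 8*(5 - exp(w))*exp(w)/(exp(2*w) - 10*exp(w) + 24)^2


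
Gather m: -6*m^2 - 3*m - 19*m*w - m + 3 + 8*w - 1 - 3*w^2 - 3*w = -6*m^2 + m*(-19*w - 4) - 3*w^2 + 5*w + 2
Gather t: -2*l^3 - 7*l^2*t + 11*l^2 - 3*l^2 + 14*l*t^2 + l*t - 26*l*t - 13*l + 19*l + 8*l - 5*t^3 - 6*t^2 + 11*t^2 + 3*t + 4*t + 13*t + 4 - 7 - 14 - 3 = -2*l^3 + 8*l^2 + 14*l - 5*t^3 + t^2*(14*l + 5) + t*(-7*l^2 - 25*l + 20) - 20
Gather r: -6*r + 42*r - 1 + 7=36*r + 6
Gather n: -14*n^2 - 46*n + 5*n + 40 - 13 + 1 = -14*n^2 - 41*n + 28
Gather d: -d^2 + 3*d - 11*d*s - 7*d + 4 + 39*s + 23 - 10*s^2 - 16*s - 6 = -d^2 + d*(-11*s - 4) - 10*s^2 + 23*s + 21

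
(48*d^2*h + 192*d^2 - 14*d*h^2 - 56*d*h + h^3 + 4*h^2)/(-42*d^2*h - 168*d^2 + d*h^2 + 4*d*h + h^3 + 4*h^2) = (-8*d + h)/(7*d + h)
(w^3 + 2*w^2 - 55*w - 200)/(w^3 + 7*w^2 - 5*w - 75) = (w - 8)/(w - 3)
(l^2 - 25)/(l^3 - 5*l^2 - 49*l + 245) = (l + 5)/(l^2 - 49)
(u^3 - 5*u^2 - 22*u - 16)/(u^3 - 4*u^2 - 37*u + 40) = (u^2 + 3*u + 2)/(u^2 + 4*u - 5)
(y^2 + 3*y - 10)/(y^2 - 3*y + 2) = (y + 5)/(y - 1)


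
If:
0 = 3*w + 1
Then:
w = -1/3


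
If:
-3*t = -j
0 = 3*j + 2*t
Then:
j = 0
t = 0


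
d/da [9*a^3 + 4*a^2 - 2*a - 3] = 27*a^2 + 8*a - 2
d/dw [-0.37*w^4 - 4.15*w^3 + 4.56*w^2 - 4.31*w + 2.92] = -1.48*w^3 - 12.45*w^2 + 9.12*w - 4.31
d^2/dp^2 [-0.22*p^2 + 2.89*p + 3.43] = -0.440000000000000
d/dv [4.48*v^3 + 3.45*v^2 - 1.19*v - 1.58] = 13.44*v^2 + 6.9*v - 1.19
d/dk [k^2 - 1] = 2*k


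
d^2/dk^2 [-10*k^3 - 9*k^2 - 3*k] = -60*k - 18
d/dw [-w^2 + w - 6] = 1 - 2*w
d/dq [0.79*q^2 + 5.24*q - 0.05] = 1.58*q + 5.24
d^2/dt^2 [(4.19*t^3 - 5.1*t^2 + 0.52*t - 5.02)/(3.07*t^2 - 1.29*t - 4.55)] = (5.6843418860808e-14*t^5 - 1.13686837721616e-13*t^4 + 100.408024*t^3 - 563.754858*t^2 + 683.326806*t - 374.221084)/(28.934443*t^6 - 36.474363*t^5 - 113.323524*t^4 + 105.969501*t^3 + 167.95506*t^2 - 80.118675*t - 94.196375)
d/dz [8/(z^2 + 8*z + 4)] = 16*(-z - 4)/(z^2 + 8*z + 4)^2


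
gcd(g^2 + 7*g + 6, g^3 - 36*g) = g + 6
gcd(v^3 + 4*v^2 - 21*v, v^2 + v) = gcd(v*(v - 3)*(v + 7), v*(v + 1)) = v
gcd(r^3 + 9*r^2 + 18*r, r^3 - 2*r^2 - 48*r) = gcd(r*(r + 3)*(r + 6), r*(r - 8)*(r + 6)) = r^2 + 6*r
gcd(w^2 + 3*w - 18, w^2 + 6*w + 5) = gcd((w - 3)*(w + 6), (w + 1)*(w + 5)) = 1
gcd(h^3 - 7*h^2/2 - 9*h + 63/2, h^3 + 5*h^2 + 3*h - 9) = h + 3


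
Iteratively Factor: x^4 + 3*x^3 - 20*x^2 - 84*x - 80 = (x + 2)*(x^3 + x^2 - 22*x - 40) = (x + 2)^2*(x^2 - x - 20) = (x - 5)*(x + 2)^2*(x + 4)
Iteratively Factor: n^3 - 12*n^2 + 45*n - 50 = (n - 5)*(n^2 - 7*n + 10) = (n - 5)*(n - 2)*(n - 5)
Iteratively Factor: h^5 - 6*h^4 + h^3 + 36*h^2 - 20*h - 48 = (h - 2)*(h^4 - 4*h^3 - 7*h^2 + 22*h + 24) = (h - 4)*(h - 2)*(h^3 - 7*h - 6) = (h - 4)*(h - 2)*(h + 1)*(h^2 - h - 6) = (h - 4)*(h - 3)*(h - 2)*(h + 1)*(h + 2)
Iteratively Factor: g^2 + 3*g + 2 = (g + 1)*(g + 2)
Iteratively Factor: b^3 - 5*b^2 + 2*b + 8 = (b + 1)*(b^2 - 6*b + 8) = (b - 2)*(b + 1)*(b - 4)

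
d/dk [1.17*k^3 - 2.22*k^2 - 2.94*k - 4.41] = 3.51*k^2 - 4.44*k - 2.94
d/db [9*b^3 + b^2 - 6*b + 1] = 27*b^2 + 2*b - 6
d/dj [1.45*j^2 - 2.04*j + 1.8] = 2.9*j - 2.04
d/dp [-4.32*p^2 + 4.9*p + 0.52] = 4.9 - 8.64*p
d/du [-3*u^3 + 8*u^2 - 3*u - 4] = -9*u^2 + 16*u - 3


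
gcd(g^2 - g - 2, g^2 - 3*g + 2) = g - 2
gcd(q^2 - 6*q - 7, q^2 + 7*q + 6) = q + 1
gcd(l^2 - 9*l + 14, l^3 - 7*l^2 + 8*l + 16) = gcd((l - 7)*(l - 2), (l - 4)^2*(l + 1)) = 1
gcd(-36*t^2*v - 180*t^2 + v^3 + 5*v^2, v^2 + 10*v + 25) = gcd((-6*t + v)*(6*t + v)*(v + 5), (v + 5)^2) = v + 5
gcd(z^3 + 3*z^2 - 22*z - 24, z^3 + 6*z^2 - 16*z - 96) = z^2 + 2*z - 24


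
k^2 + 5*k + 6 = (k + 2)*(k + 3)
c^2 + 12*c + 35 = (c + 5)*(c + 7)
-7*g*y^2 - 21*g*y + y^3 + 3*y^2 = y*(-7*g + y)*(y + 3)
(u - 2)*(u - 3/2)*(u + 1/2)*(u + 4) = u^4 + u^3 - 43*u^2/4 + 13*u/2 + 6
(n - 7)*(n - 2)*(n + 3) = n^3 - 6*n^2 - 13*n + 42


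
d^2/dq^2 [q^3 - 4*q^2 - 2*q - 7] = 6*q - 8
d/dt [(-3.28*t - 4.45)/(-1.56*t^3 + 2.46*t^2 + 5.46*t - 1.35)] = (-10.2336*t^3 - 12.7572*t^2 + 21.894*t + 28.725)/(2.4336*t^6 - 7.6752*t^5 - 10.9836*t^4 + 31.0752*t^3 + 23.1696*t^2 - 14.742*t + 1.8225)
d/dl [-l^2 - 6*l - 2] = -2*l - 6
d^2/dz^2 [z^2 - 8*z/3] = 2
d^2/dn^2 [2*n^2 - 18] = 4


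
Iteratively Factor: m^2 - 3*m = (m - 3)*(m)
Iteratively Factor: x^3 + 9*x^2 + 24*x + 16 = (x + 1)*(x^2 + 8*x + 16) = (x + 1)*(x + 4)*(x + 4)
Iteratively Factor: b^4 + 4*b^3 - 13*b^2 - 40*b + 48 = (b + 4)*(b^3 - 13*b + 12) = (b - 3)*(b + 4)*(b^2 + 3*b - 4) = (b - 3)*(b + 4)^2*(b - 1)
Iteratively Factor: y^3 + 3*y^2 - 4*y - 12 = (y + 2)*(y^2 + y - 6) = (y + 2)*(y + 3)*(y - 2)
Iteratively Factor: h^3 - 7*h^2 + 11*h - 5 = (h - 1)*(h^2 - 6*h + 5) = (h - 5)*(h - 1)*(h - 1)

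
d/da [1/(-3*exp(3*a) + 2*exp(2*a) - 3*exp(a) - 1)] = (9*exp(2*a) - 4*exp(a) + 3)*exp(a)/(3*exp(3*a) - 2*exp(2*a) + 3*exp(a) + 1)^2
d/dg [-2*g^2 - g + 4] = -4*g - 1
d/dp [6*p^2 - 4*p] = 12*p - 4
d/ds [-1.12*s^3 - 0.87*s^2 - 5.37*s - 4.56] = -3.36*s^2 - 1.74*s - 5.37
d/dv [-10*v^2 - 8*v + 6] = -20*v - 8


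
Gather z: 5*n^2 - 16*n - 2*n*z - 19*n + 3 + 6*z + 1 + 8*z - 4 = 5*n^2 - 35*n + z*(14 - 2*n)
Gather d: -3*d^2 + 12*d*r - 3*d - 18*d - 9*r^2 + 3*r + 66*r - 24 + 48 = -3*d^2 + d*(12*r - 21) - 9*r^2 + 69*r + 24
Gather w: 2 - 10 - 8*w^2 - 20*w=-8*w^2 - 20*w - 8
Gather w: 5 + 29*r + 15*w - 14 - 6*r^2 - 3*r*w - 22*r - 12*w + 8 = -6*r^2 + 7*r + w*(3 - 3*r) - 1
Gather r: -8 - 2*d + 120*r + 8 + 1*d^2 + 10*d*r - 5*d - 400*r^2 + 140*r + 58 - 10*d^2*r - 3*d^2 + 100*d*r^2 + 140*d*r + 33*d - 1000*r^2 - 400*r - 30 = -2*d^2 + 26*d + r^2*(100*d - 1400) + r*(-10*d^2 + 150*d - 140) + 28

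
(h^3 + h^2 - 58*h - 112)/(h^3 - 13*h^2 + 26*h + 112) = (h + 7)/(h - 7)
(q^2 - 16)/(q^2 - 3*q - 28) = (q - 4)/(q - 7)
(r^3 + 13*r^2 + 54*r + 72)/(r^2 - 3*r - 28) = (r^2 + 9*r + 18)/(r - 7)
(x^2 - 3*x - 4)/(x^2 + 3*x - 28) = (x + 1)/(x + 7)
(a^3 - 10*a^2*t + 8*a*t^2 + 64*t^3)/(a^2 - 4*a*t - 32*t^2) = (a^2 - 2*a*t - 8*t^2)/(a + 4*t)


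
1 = 1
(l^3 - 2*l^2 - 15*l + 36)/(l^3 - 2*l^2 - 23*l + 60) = (l^2 + l - 12)/(l^2 + l - 20)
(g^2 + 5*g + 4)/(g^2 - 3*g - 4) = (g + 4)/(g - 4)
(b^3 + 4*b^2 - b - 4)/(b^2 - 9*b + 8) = (b^2 + 5*b + 4)/(b - 8)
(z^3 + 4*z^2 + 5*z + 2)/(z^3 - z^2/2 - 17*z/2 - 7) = 2*(z + 1)/(2*z - 7)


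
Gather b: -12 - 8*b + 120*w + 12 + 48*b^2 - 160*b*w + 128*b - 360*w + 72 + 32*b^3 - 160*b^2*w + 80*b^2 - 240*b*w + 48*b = 32*b^3 + b^2*(128 - 160*w) + b*(168 - 400*w) - 240*w + 72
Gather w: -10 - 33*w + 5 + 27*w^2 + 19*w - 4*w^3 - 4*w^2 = -4*w^3 + 23*w^2 - 14*w - 5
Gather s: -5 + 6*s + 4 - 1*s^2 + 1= -s^2 + 6*s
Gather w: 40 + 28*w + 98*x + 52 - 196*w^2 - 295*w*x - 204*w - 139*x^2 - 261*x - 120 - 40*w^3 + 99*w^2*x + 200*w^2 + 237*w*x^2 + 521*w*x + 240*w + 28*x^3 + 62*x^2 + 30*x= -40*w^3 + w^2*(99*x + 4) + w*(237*x^2 + 226*x + 64) + 28*x^3 - 77*x^2 - 133*x - 28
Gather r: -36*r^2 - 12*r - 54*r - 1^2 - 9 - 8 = -36*r^2 - 66*r - 18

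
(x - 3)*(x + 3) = x^2 - 9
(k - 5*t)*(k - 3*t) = k^2 - 8*k*t + 15*t^2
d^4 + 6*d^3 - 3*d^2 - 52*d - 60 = (d - 3)*(d + 2)^2*(d + 5)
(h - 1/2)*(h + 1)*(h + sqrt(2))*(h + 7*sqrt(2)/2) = h^4 + h^3/2 + 9*sqrt(2)*h^3/2 + 9*sqrt(2)*h^2/4 + 13*h^2/2 - 9*sqrt(2)*h/4 + 7*h/2 - 7/2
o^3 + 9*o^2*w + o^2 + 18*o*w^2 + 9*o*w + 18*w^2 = (o + 1)*(o + 3*w)*(o + 6*w)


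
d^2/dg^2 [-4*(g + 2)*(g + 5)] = -8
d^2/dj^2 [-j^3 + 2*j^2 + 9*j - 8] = 4 - 6*j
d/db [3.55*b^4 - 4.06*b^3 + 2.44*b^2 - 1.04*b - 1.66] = 14.2*b^3 - 12.18*b^2 + 4.88*b - 1.04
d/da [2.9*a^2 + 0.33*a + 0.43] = 5.8*a + 0.33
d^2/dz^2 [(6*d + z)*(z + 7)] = 2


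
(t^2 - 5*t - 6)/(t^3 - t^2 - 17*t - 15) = (t - 6)/(t^2 - 2*t - 15)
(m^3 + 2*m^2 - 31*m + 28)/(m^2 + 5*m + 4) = (m^3 + 2*m^2 - 31*m + 28)/(m^2 + 5*m + 4)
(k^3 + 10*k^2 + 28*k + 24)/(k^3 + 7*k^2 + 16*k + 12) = (k + 6)/(k + 3)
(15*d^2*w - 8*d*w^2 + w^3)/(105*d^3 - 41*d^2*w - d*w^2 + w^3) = w/(7*d + w)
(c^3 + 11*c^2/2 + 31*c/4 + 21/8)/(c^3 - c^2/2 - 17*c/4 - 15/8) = (2*c + 7)/(2*c - 5)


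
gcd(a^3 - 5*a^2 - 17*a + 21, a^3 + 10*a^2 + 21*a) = a + 3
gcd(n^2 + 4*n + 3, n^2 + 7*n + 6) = n + 1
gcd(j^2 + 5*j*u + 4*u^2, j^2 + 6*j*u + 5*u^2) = j + u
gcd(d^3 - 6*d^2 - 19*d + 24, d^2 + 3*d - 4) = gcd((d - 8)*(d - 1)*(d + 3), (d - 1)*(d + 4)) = d - 1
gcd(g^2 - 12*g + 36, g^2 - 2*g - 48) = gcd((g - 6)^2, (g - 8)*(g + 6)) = 1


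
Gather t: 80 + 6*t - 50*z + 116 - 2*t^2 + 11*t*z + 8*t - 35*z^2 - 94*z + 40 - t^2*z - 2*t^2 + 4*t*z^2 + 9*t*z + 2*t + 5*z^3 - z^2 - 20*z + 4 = t^2*(-z - 4) + t*(4*z^2 + 20*z + 16) + 5*z^3 - 36*z^2 - 164*z + 240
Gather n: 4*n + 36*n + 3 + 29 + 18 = 40*n + 50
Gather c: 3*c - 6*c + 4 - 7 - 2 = -3*c - 5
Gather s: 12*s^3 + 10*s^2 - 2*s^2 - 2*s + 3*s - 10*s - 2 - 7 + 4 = 12*s^3 + 8*s^2 - 9*s - 5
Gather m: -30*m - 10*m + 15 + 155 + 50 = 220 - 40*m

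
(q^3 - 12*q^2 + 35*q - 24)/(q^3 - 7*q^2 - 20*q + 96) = (q - 1)/(q + 4)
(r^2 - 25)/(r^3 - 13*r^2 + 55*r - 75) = (r + 5)/(r^2 - 8*r + 15)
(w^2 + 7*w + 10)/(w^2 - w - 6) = (w + 5)/(w - 3)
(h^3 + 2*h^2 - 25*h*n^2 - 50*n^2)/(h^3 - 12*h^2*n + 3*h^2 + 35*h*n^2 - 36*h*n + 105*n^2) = (h^2 + 5*h*n + 2*h + 10*n)/(h^2 - 7*h*n + 3*h - 21*n)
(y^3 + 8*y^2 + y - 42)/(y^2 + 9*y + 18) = (y^2 + 5*y - 14)/(y + 6)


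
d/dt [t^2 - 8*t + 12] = 2*t - 8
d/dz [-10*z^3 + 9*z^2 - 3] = 6*z*(3 - 5*z)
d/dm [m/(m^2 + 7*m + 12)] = (12 - m^2)/(m^4 + 14*m^3 + 73*m^2 + 168*m + 144)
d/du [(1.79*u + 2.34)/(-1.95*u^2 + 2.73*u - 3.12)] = (3.4905*u^2 + 9.126*u - 11.973)/(3.8025*u^4 - 10.647*u^3 + 19.6209*u^2 - 17.0352*u + 9.7344)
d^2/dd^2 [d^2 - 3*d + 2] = 2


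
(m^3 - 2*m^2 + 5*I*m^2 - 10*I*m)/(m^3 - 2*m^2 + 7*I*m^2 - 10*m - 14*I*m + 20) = m/(m + 2*I)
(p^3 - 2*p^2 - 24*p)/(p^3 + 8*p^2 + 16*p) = (p - 6)/(p + 4)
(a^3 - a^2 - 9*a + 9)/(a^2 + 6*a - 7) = (a^2 - 9)/(a + 7)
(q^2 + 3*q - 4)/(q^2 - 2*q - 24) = (q - 1)/(q - 6)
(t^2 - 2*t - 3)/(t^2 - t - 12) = (-t^2 + 2*t + 3)/(-t^2 + t + 12)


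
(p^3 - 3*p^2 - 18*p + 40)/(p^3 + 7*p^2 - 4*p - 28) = (p^2 - p - 20)/(p^2 + 9*p + 14)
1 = 1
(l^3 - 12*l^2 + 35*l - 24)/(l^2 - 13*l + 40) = (l^2 - 4*l + 3)/(l - 5)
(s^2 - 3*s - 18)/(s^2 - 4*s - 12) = (s + 3)/(s + 2)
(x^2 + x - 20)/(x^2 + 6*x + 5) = (x - 4)/(x + 1)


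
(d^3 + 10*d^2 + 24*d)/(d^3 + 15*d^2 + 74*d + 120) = d/(d + 5)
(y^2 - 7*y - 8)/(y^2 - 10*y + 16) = (y + 1)/(y - 2)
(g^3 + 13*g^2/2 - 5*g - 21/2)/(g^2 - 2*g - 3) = (2*g^2 + 11*g - 21)/(2*(g - 3))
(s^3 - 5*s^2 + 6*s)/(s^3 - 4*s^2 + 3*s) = (s - 2)/(s - 1)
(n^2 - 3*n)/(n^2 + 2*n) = (n - 3)/(n + 2)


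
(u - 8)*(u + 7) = u^2 - u - 56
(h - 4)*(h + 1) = h^2 - 3*h - 4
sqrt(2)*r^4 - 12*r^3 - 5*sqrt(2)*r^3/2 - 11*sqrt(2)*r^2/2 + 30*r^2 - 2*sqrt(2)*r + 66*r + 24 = (r - 4)*(r + 1/2)*(r - 6*sqrt(2))*(sqrt(2)*r + sqrt(2))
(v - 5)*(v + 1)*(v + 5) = v^3 + v^2 - 25*v - 25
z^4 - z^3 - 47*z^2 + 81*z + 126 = (z - 6)*(z - 3)*(z + 1)*(z + 7)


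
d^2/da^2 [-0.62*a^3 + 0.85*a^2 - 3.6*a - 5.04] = 1.7 - 3.72*a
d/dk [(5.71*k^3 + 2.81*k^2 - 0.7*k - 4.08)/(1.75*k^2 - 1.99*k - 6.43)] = (9.9925*k^4 - 22.7258*k^3 - 114.5128*k^2 - 21.8566*k - 3.6182)/(3.0625*k^4 - 6.965*k^3 - 18.5449*k^2 + 25.5914*k + 41.3449)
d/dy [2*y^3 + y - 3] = 6*y^2 + 1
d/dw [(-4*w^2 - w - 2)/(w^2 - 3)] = (w^2 + 28*w + 3)/(w^4 - 6*w^2 + 9)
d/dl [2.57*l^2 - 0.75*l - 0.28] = 5.14*l - 0.75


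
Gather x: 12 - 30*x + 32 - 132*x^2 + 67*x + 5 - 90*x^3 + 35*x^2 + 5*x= -90*x^3 - 97*x^2 + 42*x + 49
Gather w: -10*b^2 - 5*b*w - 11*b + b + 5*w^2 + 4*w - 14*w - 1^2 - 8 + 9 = -10*b^2 - 10*b + 5*w^2 + w*(-5*b - 10)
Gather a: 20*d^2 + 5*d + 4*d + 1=20*d^2 + 9*d + 1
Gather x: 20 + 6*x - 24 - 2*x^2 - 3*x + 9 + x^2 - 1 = -x^2 + 3*x + 4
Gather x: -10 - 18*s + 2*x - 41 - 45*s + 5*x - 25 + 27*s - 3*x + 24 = -36*s + 4*x - 52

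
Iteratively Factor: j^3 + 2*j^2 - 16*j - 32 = (j + 2)*(j^2 - 16) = (j - 4)*(j + 2)*(j + 4)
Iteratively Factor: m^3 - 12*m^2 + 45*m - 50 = (m - 5)*(m^2 - 7*m + 10) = (m - 5)^2*(m - 2)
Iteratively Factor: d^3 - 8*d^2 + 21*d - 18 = (d - 2)*(d^2 - 6*d + 9) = (d - 3)*(d - 2)*(d - 3)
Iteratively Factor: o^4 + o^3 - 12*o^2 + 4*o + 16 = (o - 2)*(o^3 + 3*o^2 - 6*o - 8) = (o - 2)^2*(o^2 + 5*o + 4) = (o - 2)^2*(o + 1)*(o + 4)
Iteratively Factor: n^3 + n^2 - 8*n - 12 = (n + 2)*(n^2 - n - 6) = (n + 2)^2*(n - 3)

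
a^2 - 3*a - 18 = (a - 6)*(a + 3)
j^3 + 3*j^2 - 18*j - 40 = (j - 4)*(j + 2)*(j + 5)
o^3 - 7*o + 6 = (o - 2)*(o - 1)*(o + 3)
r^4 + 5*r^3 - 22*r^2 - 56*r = r*(r - 4)*(r + 2)*(r + 7)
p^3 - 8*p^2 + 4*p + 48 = (p - 6)*(p - 4)*(p + 2)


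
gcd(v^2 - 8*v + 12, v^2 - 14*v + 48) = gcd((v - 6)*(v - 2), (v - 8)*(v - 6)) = v - 6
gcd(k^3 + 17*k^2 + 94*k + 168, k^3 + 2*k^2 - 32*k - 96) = k + 4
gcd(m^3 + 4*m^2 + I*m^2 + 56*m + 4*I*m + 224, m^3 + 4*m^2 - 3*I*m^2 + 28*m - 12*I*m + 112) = m^2 + m*(4 - 7*I) - 28*I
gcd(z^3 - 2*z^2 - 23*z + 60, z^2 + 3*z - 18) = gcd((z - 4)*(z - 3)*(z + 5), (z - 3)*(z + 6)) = z - 3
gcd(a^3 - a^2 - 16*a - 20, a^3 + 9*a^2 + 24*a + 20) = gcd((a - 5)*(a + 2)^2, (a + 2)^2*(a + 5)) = a^2 + 4*a + 4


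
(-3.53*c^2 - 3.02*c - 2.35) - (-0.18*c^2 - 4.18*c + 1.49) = -3.35*c^2 + 1.16*c - 3.84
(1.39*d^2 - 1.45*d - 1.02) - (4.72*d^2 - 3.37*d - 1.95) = -3.33*d^2 + 1.92*d + 0.93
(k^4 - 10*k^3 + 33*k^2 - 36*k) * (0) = 0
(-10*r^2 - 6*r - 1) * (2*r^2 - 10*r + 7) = -20*r^4 + 88*r^3 - 12*r^2 - 32*r - 7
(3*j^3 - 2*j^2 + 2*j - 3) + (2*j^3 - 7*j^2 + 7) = 5*j^3 - 9*j^2 + 2*j + 4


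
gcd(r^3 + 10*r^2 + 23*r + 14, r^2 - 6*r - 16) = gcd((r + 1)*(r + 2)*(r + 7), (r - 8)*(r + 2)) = r + 2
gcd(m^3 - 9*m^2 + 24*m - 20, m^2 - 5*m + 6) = m - 2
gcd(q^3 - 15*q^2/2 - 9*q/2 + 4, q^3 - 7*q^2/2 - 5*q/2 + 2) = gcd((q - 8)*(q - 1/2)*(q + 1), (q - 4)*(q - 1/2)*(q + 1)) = q^2 + q/2 - 1/2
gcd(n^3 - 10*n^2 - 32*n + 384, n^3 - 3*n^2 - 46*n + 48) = n^2 - 2*n - 48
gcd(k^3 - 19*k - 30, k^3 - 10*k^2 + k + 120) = k^2 - 2*k - 15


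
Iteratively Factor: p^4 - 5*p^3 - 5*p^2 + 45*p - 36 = (p - 1)*(p^3 - 4*p^2 - 9*p + 36) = (p - 4)*(p - 1)*(p^2 - 9) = (p - 4)*(p - 3)*(p - 1)*(p + 3)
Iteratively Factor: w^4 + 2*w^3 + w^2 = (w + 1)*(w^3 + w^2) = w*(w + 1)*(w^2 + w) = w*(w + 1)^2*(w)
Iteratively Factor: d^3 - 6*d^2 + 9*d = (d - 3)*(d^2 - 3*d) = (d - 3)^2*(d)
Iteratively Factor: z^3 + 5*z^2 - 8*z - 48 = (z - 3)*(z^2 + 8*z + 16) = (z - 3)*(z + 4)*(z + 4)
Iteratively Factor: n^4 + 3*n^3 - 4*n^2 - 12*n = (n - 2)*(n^3 + 5*n^2 + 6*n) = (n - 2)*(n + 3)*(n^2 + 2*n) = (n - 2)*(n + 2)*(n + 3)*(n)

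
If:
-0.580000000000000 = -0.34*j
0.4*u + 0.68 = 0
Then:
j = 1.71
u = -1.70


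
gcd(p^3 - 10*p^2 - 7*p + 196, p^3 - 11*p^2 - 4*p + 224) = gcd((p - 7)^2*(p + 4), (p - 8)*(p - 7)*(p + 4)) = p^2 - 3*p - 28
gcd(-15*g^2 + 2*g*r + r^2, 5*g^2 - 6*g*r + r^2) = 1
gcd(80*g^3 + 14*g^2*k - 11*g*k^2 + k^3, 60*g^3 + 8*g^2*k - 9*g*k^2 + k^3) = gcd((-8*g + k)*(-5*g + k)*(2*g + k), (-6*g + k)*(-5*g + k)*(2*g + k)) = 10*g^2 + 3*g*k - k^2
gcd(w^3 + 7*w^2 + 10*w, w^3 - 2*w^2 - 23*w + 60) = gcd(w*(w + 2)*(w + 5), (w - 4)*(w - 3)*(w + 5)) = w + 5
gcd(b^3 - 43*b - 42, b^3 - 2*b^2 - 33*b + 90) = b + 6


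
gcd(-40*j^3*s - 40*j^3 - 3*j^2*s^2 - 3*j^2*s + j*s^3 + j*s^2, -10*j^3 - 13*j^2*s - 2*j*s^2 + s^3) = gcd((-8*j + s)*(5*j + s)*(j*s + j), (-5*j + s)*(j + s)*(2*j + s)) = 1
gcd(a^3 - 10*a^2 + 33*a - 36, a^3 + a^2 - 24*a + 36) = a - 3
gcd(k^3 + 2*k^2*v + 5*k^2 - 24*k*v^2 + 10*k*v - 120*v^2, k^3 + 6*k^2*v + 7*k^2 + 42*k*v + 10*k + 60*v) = k^2 + 6*k*v + 5*k + 30*v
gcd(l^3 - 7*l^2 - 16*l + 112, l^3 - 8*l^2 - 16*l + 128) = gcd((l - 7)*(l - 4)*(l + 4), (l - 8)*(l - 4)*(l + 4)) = l^2 - 16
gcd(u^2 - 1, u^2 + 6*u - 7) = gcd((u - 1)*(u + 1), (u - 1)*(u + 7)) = u - 1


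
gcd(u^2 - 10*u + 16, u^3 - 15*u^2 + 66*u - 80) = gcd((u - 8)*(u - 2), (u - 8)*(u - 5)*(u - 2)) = u^2 - 10*u + 16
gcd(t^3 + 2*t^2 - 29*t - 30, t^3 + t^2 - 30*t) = t^2 + t - 30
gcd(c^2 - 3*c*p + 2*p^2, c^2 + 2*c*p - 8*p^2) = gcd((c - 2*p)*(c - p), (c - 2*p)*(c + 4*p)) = -c + 2*p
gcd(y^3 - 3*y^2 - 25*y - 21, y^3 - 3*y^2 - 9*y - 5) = y + 1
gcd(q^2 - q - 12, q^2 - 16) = q - 4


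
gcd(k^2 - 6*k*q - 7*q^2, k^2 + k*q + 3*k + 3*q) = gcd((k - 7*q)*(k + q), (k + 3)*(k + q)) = k + q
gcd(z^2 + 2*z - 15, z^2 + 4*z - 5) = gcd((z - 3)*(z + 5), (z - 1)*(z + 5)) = z + 5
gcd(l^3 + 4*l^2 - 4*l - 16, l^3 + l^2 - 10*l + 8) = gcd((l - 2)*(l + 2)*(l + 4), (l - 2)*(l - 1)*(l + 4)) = l^2 + 2*l - 8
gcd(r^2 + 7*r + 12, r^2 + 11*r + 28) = r + 4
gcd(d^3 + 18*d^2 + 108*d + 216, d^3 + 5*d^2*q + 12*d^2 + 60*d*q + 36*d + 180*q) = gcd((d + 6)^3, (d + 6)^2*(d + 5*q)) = d^2 + 12*d + 36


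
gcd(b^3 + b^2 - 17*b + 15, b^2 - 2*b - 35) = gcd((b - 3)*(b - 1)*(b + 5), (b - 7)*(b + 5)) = b + 5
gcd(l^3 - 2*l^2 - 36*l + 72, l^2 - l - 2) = l - 2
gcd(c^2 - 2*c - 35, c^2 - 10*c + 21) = c - 7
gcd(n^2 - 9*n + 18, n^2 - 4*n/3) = 1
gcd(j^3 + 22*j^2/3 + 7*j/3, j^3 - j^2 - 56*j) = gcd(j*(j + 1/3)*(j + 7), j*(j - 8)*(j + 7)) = j^2 + 7*j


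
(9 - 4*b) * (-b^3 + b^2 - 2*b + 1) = 4*b^4 - 13*b^3 + 17*b^2 - 22*b + 9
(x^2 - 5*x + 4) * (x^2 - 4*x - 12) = x^4 - 9*x^3 + 12*x^2 + 44*x - 48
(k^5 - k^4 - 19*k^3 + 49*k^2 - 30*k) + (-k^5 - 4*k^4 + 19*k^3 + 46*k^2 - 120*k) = -5*k^4 + 95*k^2 - 150*k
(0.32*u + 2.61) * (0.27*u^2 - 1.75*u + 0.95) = 0.0864*u^3 + 0.1447*u^2 - 4.2635*u + 2.4795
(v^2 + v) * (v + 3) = v^3 + 4*v^2 + 3*v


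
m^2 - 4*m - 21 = (m - 7)*(m + 3)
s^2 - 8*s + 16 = (s - 4)^2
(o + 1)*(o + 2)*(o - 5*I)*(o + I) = o^4 + 3*o^3 - 4*I*o^3 + 7*o^2 - 12*I*o^2 + 15*o - 8*I*o + 10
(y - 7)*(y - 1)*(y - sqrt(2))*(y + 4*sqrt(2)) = y^4 - 8*y^3 + 3*sqrt(2)*y^3 - 24*sqrt(2)*y^2 - y^2 + 21*sqrt(2)*y + 64*y - 56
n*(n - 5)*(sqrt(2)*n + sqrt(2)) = sqrt(2)*n^3 - 4*sqrt(2)*n^2 - 5*sqrt(2)*n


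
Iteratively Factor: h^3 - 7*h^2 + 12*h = (h - 3)*(h^2 - 4*h) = (h - 4)*(h - 3)*(h)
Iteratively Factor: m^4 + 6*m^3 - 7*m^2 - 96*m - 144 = (m + 4)*(m^3 + 2*m^2 - 15*m - 36) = (m - 4)*(m + 4)*(m^2 + 6*m + 9) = (m - 4)*(m + 3)*(m + 4)*(m + 3)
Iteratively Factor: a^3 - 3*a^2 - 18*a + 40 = (a - 5)*(a^2 + 2*a - 8) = (a - 5)*(a - 2)*(a + 4)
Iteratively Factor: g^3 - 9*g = (g + 3)*(g^2 - 3*g) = (g - 3)*(g + 3)*(g)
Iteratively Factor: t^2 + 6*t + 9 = (t + 3)*(t + 3)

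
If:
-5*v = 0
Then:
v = 0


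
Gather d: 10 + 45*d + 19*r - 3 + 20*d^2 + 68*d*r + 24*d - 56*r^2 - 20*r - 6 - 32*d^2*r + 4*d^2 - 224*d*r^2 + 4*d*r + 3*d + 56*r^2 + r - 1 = d^2*(24 - 32*r) + d*(-224*r^2 + 72*r + 72)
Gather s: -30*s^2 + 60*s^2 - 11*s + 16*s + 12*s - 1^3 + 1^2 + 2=30*s^2 + 17*s + 2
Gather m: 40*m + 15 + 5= 40*m + 20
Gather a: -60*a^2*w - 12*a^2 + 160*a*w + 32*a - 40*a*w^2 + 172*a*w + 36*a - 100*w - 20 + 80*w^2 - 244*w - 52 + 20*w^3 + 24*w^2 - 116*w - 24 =a^2*(-60*w - 12) + a*(-40*w^2 + 332*w + 68) + 20*w^3 + 104*w^2 - 460*w - 96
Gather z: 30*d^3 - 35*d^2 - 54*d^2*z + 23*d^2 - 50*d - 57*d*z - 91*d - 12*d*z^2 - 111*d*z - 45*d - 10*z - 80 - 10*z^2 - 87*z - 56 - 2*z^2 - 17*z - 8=30*d^3 - 12*d^2 - 186*d + z^2*(-12*d - 12) + z*(-54*d^2 - 168*d - 114) - 144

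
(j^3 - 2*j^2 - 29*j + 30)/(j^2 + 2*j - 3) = (j^2 - j - 30)/(j + 3)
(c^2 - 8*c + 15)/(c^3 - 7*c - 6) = (c - 5)/(c^2 + 3*c + 2)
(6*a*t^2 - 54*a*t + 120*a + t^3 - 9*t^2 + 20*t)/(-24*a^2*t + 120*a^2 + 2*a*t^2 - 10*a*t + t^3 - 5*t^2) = (t - 4)/(-4*a + t)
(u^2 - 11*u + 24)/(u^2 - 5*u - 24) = (u - 3)/(u + 3)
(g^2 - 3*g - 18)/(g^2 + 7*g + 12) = (g - 6)/(g + 4)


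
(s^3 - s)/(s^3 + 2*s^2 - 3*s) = (s + 1)/(s + 3)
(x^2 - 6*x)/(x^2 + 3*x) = (x - 6)/(x + 3)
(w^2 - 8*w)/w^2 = (w - 8)/w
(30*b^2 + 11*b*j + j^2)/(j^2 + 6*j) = (30*b^2 + 11*b*j + j^2)/(j*(j + 6))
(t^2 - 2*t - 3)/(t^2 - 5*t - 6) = (t - 3)/(t - 6)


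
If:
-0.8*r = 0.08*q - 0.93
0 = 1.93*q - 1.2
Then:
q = 0.62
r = 1.10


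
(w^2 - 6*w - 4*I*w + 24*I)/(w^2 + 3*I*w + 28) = (w - 6)/(w + 7*I)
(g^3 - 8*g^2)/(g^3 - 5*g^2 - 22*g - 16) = g^2/(g^2 + 3*g + 2)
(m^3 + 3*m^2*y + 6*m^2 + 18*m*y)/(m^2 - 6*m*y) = (m^2 + 3*m*y + 6*m + 18*y)/(m - 6*y)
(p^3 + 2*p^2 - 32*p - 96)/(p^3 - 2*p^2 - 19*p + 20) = (p^2 - 2*p - 24)/(p^2 - 6*p + 5)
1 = 1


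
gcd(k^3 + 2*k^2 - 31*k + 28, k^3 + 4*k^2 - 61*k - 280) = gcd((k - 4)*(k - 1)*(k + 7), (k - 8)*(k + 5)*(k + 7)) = k + 7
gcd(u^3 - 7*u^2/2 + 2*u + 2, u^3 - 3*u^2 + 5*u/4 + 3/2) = u^2 - 3*u/2 - 1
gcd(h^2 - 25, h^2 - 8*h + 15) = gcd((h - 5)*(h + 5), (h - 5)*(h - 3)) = h - 5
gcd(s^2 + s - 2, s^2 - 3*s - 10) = s + 2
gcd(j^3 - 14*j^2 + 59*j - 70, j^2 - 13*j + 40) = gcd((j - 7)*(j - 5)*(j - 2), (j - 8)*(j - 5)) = j - 5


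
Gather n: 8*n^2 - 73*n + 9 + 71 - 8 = 8*n^2 - 73*n + 72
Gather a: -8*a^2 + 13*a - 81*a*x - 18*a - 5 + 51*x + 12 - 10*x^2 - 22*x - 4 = -8*a^2 + a*(-81*x - 5) - 10*x^2 + 29*x + 3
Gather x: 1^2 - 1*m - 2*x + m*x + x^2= -m + x^2 + x*(m - 2) + 1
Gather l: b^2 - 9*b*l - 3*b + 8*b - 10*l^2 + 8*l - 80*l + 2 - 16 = b^2 + 5*b - 10*l^2 + l*(-9*b - 72) - 14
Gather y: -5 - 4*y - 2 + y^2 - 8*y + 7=y^2 - 12*y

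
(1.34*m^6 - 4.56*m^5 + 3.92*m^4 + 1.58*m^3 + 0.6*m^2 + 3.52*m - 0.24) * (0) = 0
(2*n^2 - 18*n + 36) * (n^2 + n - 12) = 2*n^4 - 16*n^3 - 6*n^2 + 252*n - 432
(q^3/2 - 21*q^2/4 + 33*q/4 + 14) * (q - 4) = q^4/2 - 29*q^3/4 + 117*q^2/4 - 19*q - 56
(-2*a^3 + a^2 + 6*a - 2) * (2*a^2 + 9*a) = -4*a^5 - 16*a^4 + 21*a^3 + 50*a^2 - 18*a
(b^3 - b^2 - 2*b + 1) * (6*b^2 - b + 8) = 6*b^5 - 7*b^4 - 3*b^3 - 17*b + 8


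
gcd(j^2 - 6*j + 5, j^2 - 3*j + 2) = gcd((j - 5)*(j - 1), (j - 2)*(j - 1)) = j - 1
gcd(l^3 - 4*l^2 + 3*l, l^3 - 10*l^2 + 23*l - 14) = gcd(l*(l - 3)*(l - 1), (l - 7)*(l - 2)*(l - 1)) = l - 1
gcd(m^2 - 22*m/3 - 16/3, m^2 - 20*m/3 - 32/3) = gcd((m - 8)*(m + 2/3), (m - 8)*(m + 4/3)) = m - 8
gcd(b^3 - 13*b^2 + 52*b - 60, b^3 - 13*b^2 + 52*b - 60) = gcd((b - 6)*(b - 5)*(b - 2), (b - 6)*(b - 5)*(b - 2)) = b^3 - 13*b^2 + 52*b - 60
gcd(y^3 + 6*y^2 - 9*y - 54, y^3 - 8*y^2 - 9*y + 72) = y^2 - 9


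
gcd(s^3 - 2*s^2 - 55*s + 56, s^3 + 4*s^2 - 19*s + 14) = s^2 + 6*s - 7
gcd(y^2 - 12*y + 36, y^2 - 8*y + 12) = y - 6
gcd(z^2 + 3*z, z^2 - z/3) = z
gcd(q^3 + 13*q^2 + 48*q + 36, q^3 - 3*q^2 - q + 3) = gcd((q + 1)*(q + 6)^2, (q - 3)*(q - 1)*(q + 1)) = q + 1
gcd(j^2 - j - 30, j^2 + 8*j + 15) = j + 5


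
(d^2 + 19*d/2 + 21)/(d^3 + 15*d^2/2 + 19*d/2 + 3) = (2*d + 7)/(2*d^2 + 3*d + 1)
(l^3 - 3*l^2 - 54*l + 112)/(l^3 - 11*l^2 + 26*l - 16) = (l + 7)/(l - 1)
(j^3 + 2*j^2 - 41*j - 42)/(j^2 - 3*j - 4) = (j^2 + j - 42)/(j - 4)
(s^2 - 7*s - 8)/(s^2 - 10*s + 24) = (s^2 - 7*s - 8)/(s^2 - 10*s + 24)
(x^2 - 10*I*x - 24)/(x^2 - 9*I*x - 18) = (x - 4*I)/(x - 3*I)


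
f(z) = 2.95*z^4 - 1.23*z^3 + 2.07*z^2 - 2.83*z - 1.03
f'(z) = 11.8*z^3 - 3.69*z^2 + 4.14*z - 2.83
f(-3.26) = 406.00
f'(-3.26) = -464.36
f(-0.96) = 7.19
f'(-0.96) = -20.64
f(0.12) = -1.34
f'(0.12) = -2.37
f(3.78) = 553.68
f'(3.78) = 597.41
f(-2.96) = 283.84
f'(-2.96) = -353.44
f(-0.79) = 4.25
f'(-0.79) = -14.22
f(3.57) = 438.46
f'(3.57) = 501.81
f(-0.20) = -0.37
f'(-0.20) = -3.90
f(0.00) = -1.03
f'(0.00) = -2.83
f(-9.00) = 20443.73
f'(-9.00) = -8941.18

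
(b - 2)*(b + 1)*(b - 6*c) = b^3 - 6*b^2*c - b^2 + 6*b*c - 2*b + 12*c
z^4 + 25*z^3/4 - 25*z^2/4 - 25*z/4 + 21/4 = (z - 1)*(z - 3/4)*(z + 1)*(z + 7)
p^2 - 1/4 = (p - 1/2)*(p + 1/2)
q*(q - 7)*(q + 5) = q^3 - 2*q^2 - 35*q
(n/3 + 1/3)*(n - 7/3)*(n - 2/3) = n^3/3 - 2*n^2/3 - 13*n/27 + 14/27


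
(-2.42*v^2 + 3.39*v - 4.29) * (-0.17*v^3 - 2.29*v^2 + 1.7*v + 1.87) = 0.4114*v^5 + 4.9655*v^4 - 11.1478*v^3 + 11.0617*v^2 - 0.9537*v - 8.0223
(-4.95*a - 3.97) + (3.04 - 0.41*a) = -5.36*a - 0.93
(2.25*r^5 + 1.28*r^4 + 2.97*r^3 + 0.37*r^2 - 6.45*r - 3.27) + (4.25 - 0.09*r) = 2.25*r^5 + 1.28*r^4 + 2.97*r^3 + 0.37*r^2 - 6.54*r + 0.98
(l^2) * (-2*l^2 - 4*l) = -2*l^4 - 4*l^3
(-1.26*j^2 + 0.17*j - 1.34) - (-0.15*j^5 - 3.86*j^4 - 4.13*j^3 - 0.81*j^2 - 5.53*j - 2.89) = 0.15*j^5 + 3.86*j^4 + 4.13*j^3 - 0.45*j^2 + 5.7*j + 1.55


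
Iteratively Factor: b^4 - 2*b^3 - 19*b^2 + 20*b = (b - 5)*(b^3 + 3*b^2 - 4*b) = (b - 5)*(b + 4)*(b^2 - b) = (b - 5)*(b - 1)*(b + 4)*(b)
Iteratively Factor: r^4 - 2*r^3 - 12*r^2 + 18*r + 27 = (r + 3)*(r^3 - 5*r^2 + 3*r + 9) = (r + 1)*(r + 3)*(r^2 - 6*r + 9) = (r - 3)*(r + 1)*(r + 3)*(r - 3)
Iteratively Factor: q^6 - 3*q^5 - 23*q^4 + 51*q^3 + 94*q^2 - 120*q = (q - 3)*(q^5 - 23*q^3 - 18*q^2 + 40*q) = q*(q - 3)*(q^4 - 23*q^2 - 18*q + 40) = q*(q - 5)*(q - 3)*(q^3 + 5*q^2 + 2*q - 8) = q*(q - 5)*(q - 3)*(q + 2)*(q^2 + 3*q - 4) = q*(q - 5)*(q - 3)*(q + 2)*(q + 4)*(q - 1)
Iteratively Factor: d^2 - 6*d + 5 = (d - 5)*(d - 1)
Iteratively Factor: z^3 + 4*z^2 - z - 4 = (z + 1)*(z^2 + 3*z - 4) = (z + 1)*(z + 4)*(z - 1)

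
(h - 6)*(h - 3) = h^2 - 9*h + 18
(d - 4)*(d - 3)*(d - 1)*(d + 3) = d^4 - 5*d^3 - 5*d^2 + 45*d - 36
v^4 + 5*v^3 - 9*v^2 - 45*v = v*(v - 3)*(v + 3)*(v + 5)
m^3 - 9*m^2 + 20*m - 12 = (m - 6)*(m - 2)*(m - 1)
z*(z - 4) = z^2 - 4*z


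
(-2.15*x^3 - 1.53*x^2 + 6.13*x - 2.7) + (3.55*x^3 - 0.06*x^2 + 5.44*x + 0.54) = 1.4*x^3 - 1.59*x^2 + 11.57*x - 2.16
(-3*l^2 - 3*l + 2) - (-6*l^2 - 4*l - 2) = 3*l^2 + l + 4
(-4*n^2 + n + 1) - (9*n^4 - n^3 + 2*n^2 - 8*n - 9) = -9*n^4 + n^3 - 6*n^2 + 9*n + 10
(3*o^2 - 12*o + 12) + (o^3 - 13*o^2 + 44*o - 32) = o^3 - 10*o^2 + 32*o - 20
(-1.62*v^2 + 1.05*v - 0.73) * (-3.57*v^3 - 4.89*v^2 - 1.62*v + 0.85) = 5.7834*v^5 + 4.1733*v^4 + 0.0960000000000001*v^3 + 0.491699999999999*v^2 + 2.0751*v - 0.6205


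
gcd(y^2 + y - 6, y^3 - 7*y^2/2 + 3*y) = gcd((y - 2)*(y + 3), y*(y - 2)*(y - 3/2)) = y - 2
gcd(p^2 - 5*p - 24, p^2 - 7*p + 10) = 1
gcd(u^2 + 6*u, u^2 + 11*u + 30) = u + 6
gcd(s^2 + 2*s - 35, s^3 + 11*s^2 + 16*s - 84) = s + 7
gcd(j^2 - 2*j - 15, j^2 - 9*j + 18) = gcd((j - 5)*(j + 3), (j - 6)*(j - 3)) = 1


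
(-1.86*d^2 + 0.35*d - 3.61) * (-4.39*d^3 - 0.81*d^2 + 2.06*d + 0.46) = 8.1654*d^5 - 0.0298999999999996*d^4 + 11.7328*d^3 + 2.7895*d^2 - 7.2756*d - 1.6606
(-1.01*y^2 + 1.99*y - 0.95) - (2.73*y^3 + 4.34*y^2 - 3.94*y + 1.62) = -2.73*y^3 - 5.35*y^2 + 5.93*y - 2.57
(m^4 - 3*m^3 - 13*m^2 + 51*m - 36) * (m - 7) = m^5 - 10*m^4 + 8*m^3 + 142*m^2 - 393*m + 252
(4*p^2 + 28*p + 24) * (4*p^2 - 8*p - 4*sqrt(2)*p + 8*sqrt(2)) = 16*p^4 - 16*sqrt(2)*p^3 + 80*p^3 - 128*p^2 - 80*sqrt(2)*p^2 - 192*p + 128*sqrt(2)*p + 192*sqrt(2)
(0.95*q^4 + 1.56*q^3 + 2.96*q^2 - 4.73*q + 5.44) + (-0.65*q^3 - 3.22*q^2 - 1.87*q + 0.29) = 0.95*q^4 + 0.91*q^3 - 0.26*q^2 - 6.6*q + 5.73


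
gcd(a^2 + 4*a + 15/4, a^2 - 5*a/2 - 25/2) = a + 5/2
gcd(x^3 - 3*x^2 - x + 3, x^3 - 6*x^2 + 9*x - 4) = x - 1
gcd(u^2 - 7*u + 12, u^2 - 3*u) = u - 3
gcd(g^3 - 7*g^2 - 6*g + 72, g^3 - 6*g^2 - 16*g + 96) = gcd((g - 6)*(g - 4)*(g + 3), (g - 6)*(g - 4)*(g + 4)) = g^2 - 10*g + 24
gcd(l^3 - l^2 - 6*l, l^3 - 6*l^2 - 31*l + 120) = l - 3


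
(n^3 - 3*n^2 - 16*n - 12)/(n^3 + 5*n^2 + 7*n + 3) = (n^2 - 4*n - 12)/(n^2 + 4*n + 3)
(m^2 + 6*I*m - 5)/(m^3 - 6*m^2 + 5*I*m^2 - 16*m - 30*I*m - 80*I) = (m + I)/(m^2 - 6*m - 16)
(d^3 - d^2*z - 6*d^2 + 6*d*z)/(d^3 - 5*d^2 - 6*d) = (d - z)/(d + 1)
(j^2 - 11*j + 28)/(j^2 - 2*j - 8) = (j - 7)/(j + 2)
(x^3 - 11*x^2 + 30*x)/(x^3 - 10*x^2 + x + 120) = x*(x - 6)/(x^2 - 5*x - 24)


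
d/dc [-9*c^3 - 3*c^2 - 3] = 3*c*(-9*c - 2)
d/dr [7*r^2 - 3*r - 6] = 14*r - 3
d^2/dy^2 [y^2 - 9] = 2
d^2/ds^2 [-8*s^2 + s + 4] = -16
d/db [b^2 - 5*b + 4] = 2*b - 5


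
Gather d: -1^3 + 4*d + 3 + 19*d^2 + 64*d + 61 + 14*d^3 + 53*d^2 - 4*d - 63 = 14*d^3 + 72*d^2 + 64*d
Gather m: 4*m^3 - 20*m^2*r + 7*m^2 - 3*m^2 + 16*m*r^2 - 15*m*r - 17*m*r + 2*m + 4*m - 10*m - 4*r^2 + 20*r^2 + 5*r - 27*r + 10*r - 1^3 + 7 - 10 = 4*m^3 + m^2*(4 - 20*r) + m*(16*r^2 - 32*r - 4) + 16*r^2 - 12*r - 4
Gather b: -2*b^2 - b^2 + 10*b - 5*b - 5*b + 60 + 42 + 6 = 108 - 3*b^2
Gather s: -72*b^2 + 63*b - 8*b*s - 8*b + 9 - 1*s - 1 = -72*b^2 + 55*b + s*(-8*b - 1) + 8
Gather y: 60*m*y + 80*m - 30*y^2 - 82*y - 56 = 80*m - 30*y^2 + y*(60*m - 82) - 56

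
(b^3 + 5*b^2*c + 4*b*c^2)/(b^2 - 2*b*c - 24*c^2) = b*(b + c)/(b - 6*c)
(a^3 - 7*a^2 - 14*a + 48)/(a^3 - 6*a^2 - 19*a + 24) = (a - 2)/(a - 1)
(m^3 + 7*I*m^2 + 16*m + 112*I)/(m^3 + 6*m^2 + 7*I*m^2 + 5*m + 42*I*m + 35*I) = (m^2 + 16)/(m^2 + 6*m + 5)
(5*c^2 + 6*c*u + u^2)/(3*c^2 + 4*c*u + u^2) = (5*c + u)/(3*c + u)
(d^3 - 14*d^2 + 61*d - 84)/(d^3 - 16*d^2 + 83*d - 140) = (d - 3)/(d - 5)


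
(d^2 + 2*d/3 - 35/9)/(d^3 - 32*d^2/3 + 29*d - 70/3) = (d + 7/3)/(d^2 - 9*d + 14)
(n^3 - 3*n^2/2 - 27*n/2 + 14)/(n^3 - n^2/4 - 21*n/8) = 4*(-2*n^3 + 3*n^2 + 27*n - 28)/(n*(-8*n^2 + 2*n + 21))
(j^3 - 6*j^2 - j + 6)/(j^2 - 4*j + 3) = (j^2 - 5*j - 6)/(j - 3)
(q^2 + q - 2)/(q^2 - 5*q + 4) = (q + 2)/(q - 4)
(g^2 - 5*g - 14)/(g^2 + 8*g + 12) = (g - 7)/(g + 6)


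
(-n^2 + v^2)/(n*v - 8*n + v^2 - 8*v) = (-n + v)/(v - 8)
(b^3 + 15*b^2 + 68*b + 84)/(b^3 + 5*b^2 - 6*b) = (b^2 + 9*b + 14)/(b*(b - 1))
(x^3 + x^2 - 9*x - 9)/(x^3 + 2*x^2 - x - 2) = (x^2 - 9)/(x^2 + x - 2)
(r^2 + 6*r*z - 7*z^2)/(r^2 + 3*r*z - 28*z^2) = (-r + z)/(-r + 4*z)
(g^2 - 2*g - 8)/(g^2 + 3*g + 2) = (g - 4)/(g + 1)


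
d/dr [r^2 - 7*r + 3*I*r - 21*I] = 2*r - 7 + 3*I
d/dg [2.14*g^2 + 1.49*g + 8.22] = 4.28*g + 1.49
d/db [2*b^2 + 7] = 4*b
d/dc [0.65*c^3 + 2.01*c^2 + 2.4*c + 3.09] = 1.95*c^2 + 4.02*c + 2.4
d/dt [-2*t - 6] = -2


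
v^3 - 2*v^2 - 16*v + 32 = (v - 4)*(v - 2)*(v + 4)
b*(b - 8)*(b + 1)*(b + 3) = b^4 - 4*b^3 - 29*b^2 - 24*b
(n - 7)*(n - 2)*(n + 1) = n^3 - 8*n^2 + 5*n + 14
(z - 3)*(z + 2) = z^2 - z - 6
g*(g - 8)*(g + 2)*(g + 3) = g^4 - 3*g^3 - 34*g^2 - 48*g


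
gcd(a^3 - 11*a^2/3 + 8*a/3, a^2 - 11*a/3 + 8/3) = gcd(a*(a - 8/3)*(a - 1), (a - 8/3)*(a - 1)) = a^2 - 11*a/3 + 8/3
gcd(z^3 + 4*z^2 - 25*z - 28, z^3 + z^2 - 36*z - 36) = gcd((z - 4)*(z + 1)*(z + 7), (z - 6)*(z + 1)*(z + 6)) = z + 1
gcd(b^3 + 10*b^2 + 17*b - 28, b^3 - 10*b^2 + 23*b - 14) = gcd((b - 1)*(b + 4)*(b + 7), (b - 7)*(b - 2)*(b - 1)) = b - 1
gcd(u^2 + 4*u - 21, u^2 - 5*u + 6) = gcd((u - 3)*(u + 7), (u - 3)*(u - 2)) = u - 3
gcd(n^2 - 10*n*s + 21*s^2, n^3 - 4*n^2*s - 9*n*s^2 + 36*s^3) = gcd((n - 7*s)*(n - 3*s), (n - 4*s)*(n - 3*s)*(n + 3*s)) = -n + 3*s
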